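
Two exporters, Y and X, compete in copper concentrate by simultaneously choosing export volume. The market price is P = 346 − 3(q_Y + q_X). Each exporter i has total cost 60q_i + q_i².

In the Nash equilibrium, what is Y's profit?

2704

Exporter Y's profit: π = q_Y(346 − 3(q_Y + q_X)) − 60q_Y − q_Y².
∂π/∂q_Y = 286 − 8q_Y − 3q_X = 0, so q_Y = 35.75 − 0.375q_X.
By symmetry q_X = q_Y; substituting into the reaction function, 1.375q_Y = 35.75 and q_Y = 26.
Price P = 346 − 3·52 = 190.
Y's profit: (190 − 60)·26 − (26)² = 2704.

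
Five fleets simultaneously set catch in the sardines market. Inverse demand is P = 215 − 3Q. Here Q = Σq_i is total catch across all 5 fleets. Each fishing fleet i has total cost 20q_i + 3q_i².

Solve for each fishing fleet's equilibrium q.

A representative fishing fleet's profit is π_i = q_i(215 − 3Q) − 20q_i − 3q_i², with Q = q_i + Σ_{j≠i} q_j.
First-order condition: 195 − 12q_i − 3Σ_{j≠i} q_j = 0.
With identical fishing fleets, set every q_j = q: then 195 − 12q − 12q = 0, i.e. q = 195/24 = 8.125.

8.125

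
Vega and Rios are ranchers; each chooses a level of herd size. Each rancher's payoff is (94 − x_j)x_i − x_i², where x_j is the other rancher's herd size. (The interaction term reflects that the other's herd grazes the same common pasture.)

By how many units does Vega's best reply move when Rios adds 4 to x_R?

Vega's payoff is (94 − x_R)x_V − x_V².
∂π/∂x_V = 94 − x_R − 2x_V = 0, so x_V = 47 − 0.5x_R.
The reaction-function slope is −0.5, so a 4-unit rise in x_R moves x_V by −0.5 × 4 = −2. Vega's best response falls — the actions are strategic substitutes.

-2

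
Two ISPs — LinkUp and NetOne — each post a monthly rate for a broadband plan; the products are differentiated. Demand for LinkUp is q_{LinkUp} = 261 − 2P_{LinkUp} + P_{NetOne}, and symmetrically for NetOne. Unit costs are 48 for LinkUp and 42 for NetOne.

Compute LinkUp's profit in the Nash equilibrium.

LinkUp's profit: π = (P_{LinkUp} − 48)(261 − 2P_{LinkUp} + P_{NetOne}).
∂π/∂P_{LinkUp} = 357 − 4P_{LinkUp} + P_{NetOne} = 0 ⇒ P_{LinkUp} = 89.25 + 0.25P_{NetOne}.
Similarly P_{NetOne} = 86.25 + 0.25P_{LinkUp}.
Solving the two reaction functions simultaneously: (1 − (0.25)(0.25))P_{LinkUp} = 89.25 + 0.25·86.25, so 0.9375P_{LinkUp} = 110.8125 and P_{LinkUp} = 118.2.
Then P_{NetOne} = 86.25 + 0.25·118.2 = 115.8.
q_{LinkUp} = 261 − 2·118.2 + 115.8 = 140.4.
Profit = (118.2 − 48)·140.4 = 9856.08.

9856.08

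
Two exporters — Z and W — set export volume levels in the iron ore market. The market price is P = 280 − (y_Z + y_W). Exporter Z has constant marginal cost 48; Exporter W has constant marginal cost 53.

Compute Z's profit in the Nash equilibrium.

Exporter Z's profit: π = y_Z(280 − (y_Z + y_W)) − 48y_Z.
∂π/∂y_Z = 232 − 2y_Z − y_W = 0, so y_Z = 116 − 0.5y_W.
By the same steps for W: y_W = 113.5 − 0.5y_Z.
Solving the two reaction functions simultaneously: (1 − (−0.5)(−0.5))y_Z = 116 − 0.5·113.5, so 0.75y_Z = 59.25 and y_Z = 79.
Then y_W = 113.5 − 0.5·79 = 74.
Price P = 280 − 153 = 127.
Z's profit: (127 − 48)·79 = 6241.

6241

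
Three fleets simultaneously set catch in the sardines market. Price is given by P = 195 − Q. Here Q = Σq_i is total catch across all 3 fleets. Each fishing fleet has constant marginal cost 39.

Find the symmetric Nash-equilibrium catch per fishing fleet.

39

A representative fishing fleet's profit is π_i = q_i(195 − Q) − 39q_i, with Q = q_i + Σ_{j≠i} q_j.
First-order condition: 156 − 2q_i − Σ_{j≠i} q_j = 0.
With identical fishing fleets, set every q_j = q: then 156 − 2q − 2q = 0, i.e. q = 156/4 = 39.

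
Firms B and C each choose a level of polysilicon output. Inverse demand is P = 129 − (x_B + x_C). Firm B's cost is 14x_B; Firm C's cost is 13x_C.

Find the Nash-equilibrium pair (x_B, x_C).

38, 39

Firm B's profit: π = x_B(129 − (x_B + x_C)) − 14x_B.
∂π/∂x_B = 115 − 2x_B − x_C = 0, so x_B = 57.5 − 0.5x_C.
By the same steps for C: x_C = 58 − 0.5x_B.
Substituting the second reaction function into the first: x_B = 57.5 − 0.5(58 − 0.5x_B), which gives 0.75x_B = 28.5 ⇒ x_B = 38.
Then x_C = 58 − 0.5·38 = 39.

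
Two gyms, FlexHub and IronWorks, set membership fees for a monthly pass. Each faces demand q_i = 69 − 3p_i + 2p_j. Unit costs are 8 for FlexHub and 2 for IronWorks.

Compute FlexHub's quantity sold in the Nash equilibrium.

42.375

FlexHub's profit: π = (p_{FlexHub} − 8)(69 − 3p_{FlexHub} + 2p_{IronWorks}).
∂π/∂p_{FlexHub} = 93 − 6p_{FlexHub} + 2p_{IronWorks} = 0 ⇒ p_{FlexHub} = 15.5 + (1/3)p_{IronWorks}.
Similarly p_{IronWorks} = 12.5 + (1/3)p_{FlexHub}.
Substituting the second reaction function into the first: p_{FlexHub} = 15.5 + (1/3)(12.5 + (1/3)p_{FlexHub}), which gives (8/9)p_{FlexHub} = 59/3 ⇒ p_{FlexHub} = 22.125.
Then p_{IronWorks} = 12.5 + (1/3)·22.125 = 19.875.
q_{FlexHub} = 69 − 3·22.125 + 2·19.875 = 42.375.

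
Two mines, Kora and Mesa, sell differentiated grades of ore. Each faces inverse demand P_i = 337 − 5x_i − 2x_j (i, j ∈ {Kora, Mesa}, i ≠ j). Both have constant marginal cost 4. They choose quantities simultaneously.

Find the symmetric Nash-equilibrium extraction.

Mine Kora's profit: π = x_{Kora}(337 − 5x_{Kora} − 2x_{Mesa}) − 4x_{Kora}.
∂π/∂x_{Kora} = 333 − 10x_{Kora} − 2x_{Mesa} = 0 ⇒ x_{Kora} = 33.3 − 0.2x_{Mesa}.
The game is symmetric, so in equilibrium x_{Mesa} = x_{Kora}: the reaction function gives 1.2x_{Kora} = 33.3, hence x_{Kora} = 27.75.

27.75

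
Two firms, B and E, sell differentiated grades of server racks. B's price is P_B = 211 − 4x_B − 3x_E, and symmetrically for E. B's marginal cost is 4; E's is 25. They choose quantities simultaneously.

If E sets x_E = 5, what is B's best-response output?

Firm B's profit: π = x_B(211 − 4x_B − 3x_E) − 4x_B.
∂π/∂x_B = 207 − 8x_B − 3x_E = 0 ⇒ x_B = 25.875 − 0.375x_E.
At x_E = 5: x_B = 25.875 − 0.375·5 = 24.

24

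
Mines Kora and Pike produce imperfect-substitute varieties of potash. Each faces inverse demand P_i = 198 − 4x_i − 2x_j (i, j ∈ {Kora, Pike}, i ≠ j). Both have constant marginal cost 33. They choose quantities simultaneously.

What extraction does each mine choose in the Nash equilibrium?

16.5

Mine Kora's profit: π = x_{Kora}(198 − 4x_{Kora} − 2x_{Pike}) − 33x_{Kora}.
∂π/∂x_{Kora} = 165 − 8x_{Kora} − 2x_{Pike} = 0 ⇒ x_{Kora} = 20.625 − 0.25x_{Pike}.
The game is symmetric, so in equilibrium x_{Pike} = x_{Kora}: the reaction function gives 1.25x_{Kora} = 20.625, hence x_{Kora} = 16.5.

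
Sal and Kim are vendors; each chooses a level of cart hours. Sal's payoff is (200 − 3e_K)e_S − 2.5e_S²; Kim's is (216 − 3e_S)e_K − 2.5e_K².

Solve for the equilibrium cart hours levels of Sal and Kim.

Expanding Sal's payoff: 200e_S − 3e_Ke_S − 2.5e_S².
∂π/∂e_S = 200 − 3e_K − 5e_S = 0, so e_S = 40 − 0.6e_K.
Likewise for Kim: e_K = 43.2 − 0.6e_S.
Solving the two reaction functions simultaneously: (1 − (−0.6)(−0.6))e_S = 40 − 0.6·43.2, so 0.64e_S = 14.08 and e_S = 22.
Then e_K = 43.2 − 0.6·22 = 30.

22, 30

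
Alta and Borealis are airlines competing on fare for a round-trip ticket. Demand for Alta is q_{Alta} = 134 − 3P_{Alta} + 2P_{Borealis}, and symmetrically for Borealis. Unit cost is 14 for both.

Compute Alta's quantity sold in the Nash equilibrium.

90

Alta's profit: π = (P_{Alta} − 14)(134 − 3P_{Alta} + 2P_{Borealis}).
∂π/∂P_{Alta} = 176 − 6P_{Alta} + 2P_{Borealis} = 0 ⇒ P_{Alta} = 88/3 + (1/3)P_{Borealis}.
The game is symmetric, so in equilibrium P_{Borealis} = P_{Alta}: the reaction function gives (2/3)P_{Alta} = 88/3, hence P_{Alta} = 44.
q_{Alta} = 134 − 3·44 + 2·44 = 90.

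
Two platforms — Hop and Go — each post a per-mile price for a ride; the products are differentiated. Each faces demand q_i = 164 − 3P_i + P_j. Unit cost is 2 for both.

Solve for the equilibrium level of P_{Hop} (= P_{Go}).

34

Hop's profit: π = (P_{Hop} − 2)(164 − 3P_{Hop} + P_{Go}).
∂π/∂P_{Hop} = 170 − 6P_{Hop} + P_{Go} = 0 ⇒ P_{Hop} = 85/3 + (1/6)P_{Go}.
The game is symmetric, so in equilibrium P_{Go} = P_{Hop}: the reaction function gives (5/6)P_{Hop} = 85/3, hence P_{Hop} = 34.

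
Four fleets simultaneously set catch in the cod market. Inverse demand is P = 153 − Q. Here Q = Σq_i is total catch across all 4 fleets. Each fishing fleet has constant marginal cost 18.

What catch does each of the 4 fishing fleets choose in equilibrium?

27

A representative fishing fleet's profit is π_i = q_i(153 − Q) − 18q_i, with Q = q_i + Σ_{j≠i} q_j.
First-order condition: 135 − 2q_i − Σ_{j≠i} q_j = 0.
In a symmetric equilibrium every fishing fleet chooses the same q, so Σ_{j≠i} q_j = 3q. The condition becomes 135 − 5q = 0, giving q = 135/5 = 27.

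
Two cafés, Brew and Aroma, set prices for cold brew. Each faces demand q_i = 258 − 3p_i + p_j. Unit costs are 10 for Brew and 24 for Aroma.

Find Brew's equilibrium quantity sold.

146.4

Brew's profit: π = (p_{Brew} − 10)(258 − 3p_{Brew} + p_{Aroma}).
∂π/∂p_{Brew} = 288 − 6p_{Brew} + p_{Aroma} = 0 ⇒ p_{Brew} = 48 + (1/6)p_{Aroma}.
Similarly p_{Aroma} = 55 + (1/6)p_{Brew}.
Substituting the second reaction function into the first: p_{Brew} = 48 + (1/6)(55 + (1/6)p_{Brew}), which gives (35/36)p_{Brew} = 343/6 ⇒ p_{Brew} = 58.8.
Then p_{Aroma} = 55 + (1/6)·58.8 = 64.8.
q_{Brew} = 258 − 3·58.8 + 64.8 = 146.4.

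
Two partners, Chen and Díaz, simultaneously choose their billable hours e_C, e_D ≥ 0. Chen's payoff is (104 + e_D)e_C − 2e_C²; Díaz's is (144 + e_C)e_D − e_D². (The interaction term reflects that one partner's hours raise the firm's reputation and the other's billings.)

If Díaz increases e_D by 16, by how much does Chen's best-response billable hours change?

4

Expanding Chen's payoff: 104e_C + e_De_C − 2e_C².
∂π/∂e_C = 104 + e_D − 4e_C = 0, so e_C = 26 + 0.25e_D.
The reaction-function slope is 0.25, so a 16-unit rise in e_D moves e_C by 0.25 × 16 = 4. Chen's best response rises — the actions are strategic complements.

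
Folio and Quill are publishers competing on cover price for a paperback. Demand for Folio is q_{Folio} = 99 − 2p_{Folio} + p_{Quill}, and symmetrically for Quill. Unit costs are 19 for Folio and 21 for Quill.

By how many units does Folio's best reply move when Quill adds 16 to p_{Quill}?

4

Folio's profit: π = (p_{Folio} − 19)(99 − 2p_{Folio} + p_{Quill}).
∂π/∂p_{Folio} = 137 − 4p_{Folio} + p_{Quill} = 0 ⇒ p_{Folio} = 34.25 + 0.25p_{Quill}.
The reaction-function slope is 0.25, so a 16-unit rise in p_{Quill} moves p_{Folio} by 0.25 × 16 = 4. Folio's best response rises — the actions are strategic complements.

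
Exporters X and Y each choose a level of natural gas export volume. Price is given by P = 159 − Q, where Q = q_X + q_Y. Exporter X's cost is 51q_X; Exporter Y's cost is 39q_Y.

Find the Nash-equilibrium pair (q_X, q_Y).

32, 44

Exporter X's profit: π = q_X(159 − (q_X + q_Y)) − 51q_X.
∂π/∂q_X = 108 − 2q_X − q_Y = 0, so q_X = 54 − 0.5q_Y.
By the same steps for Y: q_Y = 60 − 0.5q_X.
Solving the two reaction functions simultaneously: (1 − (−0.5)(−0.5))q_X = 54 − 0.5·60, so 0.75q_X = 24 and q_X = 32.
Then q_Y = 60 − 0.5·32 = 44.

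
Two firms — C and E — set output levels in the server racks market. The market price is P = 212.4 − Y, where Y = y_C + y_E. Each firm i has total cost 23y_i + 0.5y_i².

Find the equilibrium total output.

94.7

Firm C's profit: π = y_C(212.4 − (y_C + y_E)) − 23y_C − 0.5y_C².
∂π/∂y_C = 189.4 − 3y_C − y_E = 0, so y_C = 947/15 − (1/3)y_E.
The game is symmetric, so in equilibrium y_E = y_C: the reaction function gives (4/3)y_C = 947/15, hence y_C = 47.35.
Total output: 47.35 + 47.35 = 94.7.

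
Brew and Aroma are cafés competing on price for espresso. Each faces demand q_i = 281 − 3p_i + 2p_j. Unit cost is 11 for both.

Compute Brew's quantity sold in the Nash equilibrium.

202.5

Brew's profit: π = (p_{Brew} − 11)(281 − 3p_{Brew} + 2p_{Aroma}).
∂π/∂p_{Brew} = 314 − 6p_{Brew} + 2p_{Aroma} = 0 ⇒ p_{Brew} = 157/3 + (1/3)p_{Aroma}.
The game is symmetric, so in equilibrium p_{Aroma} = p_{Brew}: the reaction function gives (2/3)p_{Brew} = 157/3, hence p_{Brew} = 78.5.
q_{Brew} = 281 − 3·78.5 + 2·78.5 = 202.5.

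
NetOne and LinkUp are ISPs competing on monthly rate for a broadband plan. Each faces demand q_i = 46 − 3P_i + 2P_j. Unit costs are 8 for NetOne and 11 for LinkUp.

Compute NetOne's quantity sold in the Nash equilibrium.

30.1875

NetOne's profit: π = (P_{NetOne} − 8)(46 − 3P_{NetOne} + 2P_{LinkUp}).
∂π/∂P_{NetOne} = 70 − 6P_{NetOne} + 2P_{LinkUp} = 0 ⇒ P_{NetOne} = 35/3 + (1/3)P_{LinkUp}.
Similarly P_{LinkUp} = 79/6 + (1/3)P_{NetOne}.
Solving the two reaction functions simultaneously: (1 − (1/3)(1/3))P_{NetOne} = 35/3 + (1/3)·(79/6), so (8/9)P_{NetOne} = 289/18 and P_{NetOne} = 18.0625.
Then P_{LinkUp} = 79/6 + (1/3)·18.0625 = 19.1875.
q_{NetOne} = 46 − 3·18.0625 + 2·19.1875 = 30.1875.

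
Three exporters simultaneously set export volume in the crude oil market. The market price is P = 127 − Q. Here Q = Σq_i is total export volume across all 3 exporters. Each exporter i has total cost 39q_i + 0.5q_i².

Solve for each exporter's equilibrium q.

17.6

A representative exporter's profit is π_i = q_i(127 − Q) − 39q_i − 0.5q_i², with Q = q_i + Σ_{j≠i} q_j.
First-order condition: 88 − 3q_i − Σ_{j≠i} q_j = 0.
With identical exporters, set every q_j = q: then 88 − 3q − 2q = 0, i.e. q = 88/5 = 17.6.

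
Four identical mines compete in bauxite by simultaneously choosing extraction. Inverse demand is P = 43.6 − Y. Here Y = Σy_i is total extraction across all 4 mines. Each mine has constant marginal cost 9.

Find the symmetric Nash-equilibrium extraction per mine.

A representative mine's profit is π_i = y_i(43.6 − Y) − 9y_i, with Y = y_i + Σ_{j≠i} y_j.
First-order condition: 34.6 − 2y_i − Σ_{j≠i} y_j = 0.
In a symmetric equilibrium every mine chooses the same y, so Σ_{j≠i} y_j = 3y. The condition becomes 34.6 − 5y = 0, giving y = 34.6/5 = 6.92.

6.92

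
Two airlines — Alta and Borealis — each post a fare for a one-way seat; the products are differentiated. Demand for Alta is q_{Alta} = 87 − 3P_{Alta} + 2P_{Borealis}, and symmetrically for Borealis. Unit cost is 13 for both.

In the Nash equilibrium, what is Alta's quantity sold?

Alta's profit: π = (P_{Alta} − 13)(87 − 3P_{Alta} + 2P_{Borealis}).
∂π/∂P_{Alta} = 126 − 6P_{Alta} + 2P_{Borealis} = 0 ⇒ P_{Alta} = 21 + (1/3)P_{Borealis}.
Setting P_{Alta} = P_{Borealis} in the reaction function: P_{Alta} = 21 + (1/3)P_{Alta}, so P_{Alta} = 21 / (2/3) = 31.5.
q_{Alta} = 87 − 3·31.5 + 2·31.5 = 55.5.

55.5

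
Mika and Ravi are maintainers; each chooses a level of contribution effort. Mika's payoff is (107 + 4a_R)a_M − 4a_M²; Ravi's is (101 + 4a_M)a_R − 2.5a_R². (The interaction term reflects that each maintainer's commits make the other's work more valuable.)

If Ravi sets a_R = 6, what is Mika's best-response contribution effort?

16.375

Expanding Mika's payoff: 107a_M + 4a_Ra_M − 4a_M².
∂π/∂a_M = 107 + 4a_R − 8a_M = 0, so a_M = 13.375 + 0.5a_R.
At a_R = 6: a_M = 13.375 + 0.5·6 = 16.375.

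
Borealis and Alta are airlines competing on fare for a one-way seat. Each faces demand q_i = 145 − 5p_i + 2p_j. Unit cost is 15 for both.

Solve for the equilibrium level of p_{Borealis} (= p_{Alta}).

Borealis's profit: π = (p_{Borealis} − 15)(145 − 5p_{Borealis} + 2p_{Alta}).
∂π/∂p_{Borealis} = 220 − 10p_{Borealis} + 2p_{Alta} = 0 ⇒ p_{Borealis} = 22 + 0.2p_{Alta}.
Setting p_{Borealis} = p_{Alta} in the reaction function: p_{Borealis} = 22 + 0.2p_{Borealis}, so p_{Borealis} = 22 / 0.8 = 27.5.

27.5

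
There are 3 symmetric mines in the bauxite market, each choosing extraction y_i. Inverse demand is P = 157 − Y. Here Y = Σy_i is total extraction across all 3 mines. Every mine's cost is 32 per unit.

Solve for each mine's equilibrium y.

A representative mine's profit is π_i = y_i(157 − Y) − 32y_i, with Y = y_i + Σ_{j≠i} y_j.
First-order condition: 125 − 2y_i − Σ_{j≠i} y_j = 0.
With identical mines, set every y_j = y: then 125 − 2y − 2y = 0, i.e. y = 125/4 = 31.25.

31.25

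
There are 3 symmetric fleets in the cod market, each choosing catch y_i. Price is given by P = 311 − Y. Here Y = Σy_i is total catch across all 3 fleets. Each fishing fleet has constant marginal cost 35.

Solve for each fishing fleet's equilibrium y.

A representative fishing fleet's profit is π_i = y_i(311 − Y) − 35y_i, with Y = y_i + Σ_{j≠i} y_j.
First-order condition: 276 − 2y_i − Σ_{j≠i} y_j = 0.
With identical fishing fleets, set every y_j = y: then 276 − 2y − 2y = 0, i.e. y = 276/4 = 69.

69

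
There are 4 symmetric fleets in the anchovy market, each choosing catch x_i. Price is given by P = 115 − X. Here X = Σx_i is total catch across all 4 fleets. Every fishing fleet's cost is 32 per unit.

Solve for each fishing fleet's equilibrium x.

A representative fishing fleet's profit is π_i = x_i(115 − X) − 32x_i, with X = x_i + Σ_{j≠i} x_j.
First-order condition: 83 − 2x_i − Σ_{j≠i} x_j = 0.
With identical fishing fleets, set every x_j = x: then 83 − 2x − 3x = 0, i.e. x = 83/5 = 16.6.

16.6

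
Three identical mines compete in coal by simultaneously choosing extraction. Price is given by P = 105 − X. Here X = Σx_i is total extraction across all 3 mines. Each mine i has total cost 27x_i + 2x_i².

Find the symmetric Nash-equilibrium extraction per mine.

A representative mine's profit is π_i = x_i(105 − X) − 27x_i − 2x_i², with X = x_i + Σ_{j≠i} x_j.
First-order condition: 78 − 6x_i − Σ_{j≠i} x_j = 0.
With identical mines, set every x_j = x: then 78 − 6x − 2x = 0, i.e. x = 78/8 = 9.75.

9.75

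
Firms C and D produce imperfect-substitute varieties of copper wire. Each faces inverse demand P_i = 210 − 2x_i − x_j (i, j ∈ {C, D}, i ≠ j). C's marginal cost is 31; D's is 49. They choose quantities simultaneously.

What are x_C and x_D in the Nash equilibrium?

Firm C's profit: π = x_C(210 − 2x_C − x_D) − 31x_C.
∂π/∂x_C = 179 − 4x_C − x_D = 0 ⇒ x_C = 44.75 − 0.25x_D.
Similarly x_D = 40.25 − 0.25x_C.
Substituting the second reaction function into the first: x_C = 44.75 − 0.25(40.25 − 0.25x_C), which gives 0.9375x_C = 34.6875 ⇒ x_C = 37.
Then x_D = 40.25 − 0.25·37 = 31.

37, 31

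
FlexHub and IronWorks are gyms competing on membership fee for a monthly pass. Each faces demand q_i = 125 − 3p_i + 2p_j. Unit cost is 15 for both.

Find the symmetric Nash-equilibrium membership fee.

42.5

FlexHub's profit: π = (p_{FlexHub} − 15)(125 − 3p_{FlexHub} + 2p_{IronWorks}).
∂π/∂p_{FlexHub} = 170 − 6p_{FlexHub} + 2p_{IronWorks} = 0 ⇒ p_{FlexHub} = 85/3 + (1/3)p_{IronWorks}.
Setting p_{FlexHub} = p_{IronWorks} in the reaction function: p_{FlexHub} = 85/3 + (1/3)p_{FlexHub}, so p_{FlexHub} = (85/3) / (2/3) = 42.5.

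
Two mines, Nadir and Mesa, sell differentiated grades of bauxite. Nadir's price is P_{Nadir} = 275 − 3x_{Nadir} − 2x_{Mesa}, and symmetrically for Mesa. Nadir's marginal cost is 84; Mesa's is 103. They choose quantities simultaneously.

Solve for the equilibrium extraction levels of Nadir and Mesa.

Mine Nadir's profit: π = x_{Nadir}(275 − 3x_{Nadir} − 2x_{Mesa}) − 84x_{Nadir}.
∂π/∂x_{Nadir} = 191 − 6x_{Nadir} − 2x_{Mesa} = 0 ⇒ x_{Nadir} = 191/6 − (1/3)x_{Mesa}.
Similarly x_{Mesa} = 86/3 − (1/3)x_{Nadir}.
Solving the two reaction functions simultaneously: (1 − (−1/3)(−1/3))x_{Nadir} = 191/6 − (1/3)·(86/3), so (8/9)x_{Nadir} = 401/18 and x_{Nadir} = 25.0625.
Then x_{Mesa} = 86/3 − (1/3)·25.0625 = 20.3125.

25.0625, 20.3125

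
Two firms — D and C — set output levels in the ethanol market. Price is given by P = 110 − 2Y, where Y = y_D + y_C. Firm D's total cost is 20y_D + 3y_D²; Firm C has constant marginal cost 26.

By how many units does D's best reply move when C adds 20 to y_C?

Firm D's profit: π = y_D(110 − 2(y_D + y_C)) − 20y_D − 3y_D².
∂π/∂y_D = 90 − 10y_D − 2y_C = 0, so y_D = 9 − 0.2y_C.
The reaction-function slope is −0.2, so a 20-unit rise in y_C moves y_D by −0.2 × 20 = −4. D's best response falls — the actions are strategic substitutes.

-4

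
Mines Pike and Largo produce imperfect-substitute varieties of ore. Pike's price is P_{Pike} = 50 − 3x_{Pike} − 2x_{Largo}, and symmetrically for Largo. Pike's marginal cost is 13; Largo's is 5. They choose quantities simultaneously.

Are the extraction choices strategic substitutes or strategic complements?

Mine Pike's profit: π = x_{Pike}(50 − 3x_{Pike} − 2x_{Largo}) − 13x_{Pike}.
∂π/∂x_{Pike} = 37 − 6x_{Pike} − 2x_{Largo} = 0 ⇒ x_{Pike} = 37/6 − (1/3)x_{Largo}.
The best-response slope dx_{Pike}/dx_{Largo} = −1/3 < 0: the reaction function is downward-sloping, so the choices are strategic substitutes.

strategic substitutes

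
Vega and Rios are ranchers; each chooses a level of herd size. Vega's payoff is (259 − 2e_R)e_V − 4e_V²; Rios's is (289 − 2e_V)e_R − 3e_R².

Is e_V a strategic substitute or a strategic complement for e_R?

Expanding Vega's payoff: 259e_V − 2e_Re_V − 4e_V².
∂π/∂e_V = 259 − 2e_R − 8e_V = 0, so e_V = 32.375 − 0.25e_R.
The best-response slope de_V/de_R = −0.25 < 0: the reaction function is downward-sloping, so the choices are strategic substitutes.

strategic substitutes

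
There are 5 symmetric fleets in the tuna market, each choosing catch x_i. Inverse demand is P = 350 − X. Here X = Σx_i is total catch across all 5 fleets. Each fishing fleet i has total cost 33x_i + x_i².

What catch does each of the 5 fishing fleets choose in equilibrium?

39.625

A representative fishing fleet's profit is π_i = x_i(350 − X) − 33x_i − x_i², with X = x_i + Σ_{j≠i} x_j.
First-order condition: 317 − 4x_i − Σ_{j≠i} x_j = 0.
In a symmetric equilibrium every fishing fleet chooses the same x, so Σ_{j≠i} x_j = 4x. The condition becomes 317 − 8x = 0, giving x = 317/8 = 39.625.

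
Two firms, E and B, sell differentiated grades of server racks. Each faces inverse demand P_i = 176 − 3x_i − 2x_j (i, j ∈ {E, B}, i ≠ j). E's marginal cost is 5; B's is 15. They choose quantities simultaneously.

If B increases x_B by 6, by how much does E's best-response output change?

Firm E's profit: π = x_E(176 − 3x_E − 2x_B) − 5x_E.
∂π/∂x_E = 171 − 6x_E − 2x_B = 0 ⇒ x_E = 28.5 − (1/3)x_B.
The reaction-function slope is −1/3, so a 6-unit rise in x_B moves x_E by −1/3 × 6 = −2. E's best response falls — the actions are strategic substitutes.

-2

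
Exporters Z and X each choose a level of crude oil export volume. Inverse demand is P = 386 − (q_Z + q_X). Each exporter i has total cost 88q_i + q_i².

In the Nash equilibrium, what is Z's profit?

7104.32

Exporter Z's profit: π = q_Z(386 − (q_Z + q_X)) − 88q_Z − q_Z².
∂π/∂q_Z = 298 − 4q_Z − q_X = 0, so q_Z = 74.5 − 0.25q_X.
The game is symmetric, so in equilibrium q_X = q_Z: the reaction function gives 1.25q_Z = 74.5, hence q_Z = 59.6.
Price P = 386 − 119.2 = 266.8.
Z's profit: (266.8 − 88)·59.6 − (59.6)² = 7104.32.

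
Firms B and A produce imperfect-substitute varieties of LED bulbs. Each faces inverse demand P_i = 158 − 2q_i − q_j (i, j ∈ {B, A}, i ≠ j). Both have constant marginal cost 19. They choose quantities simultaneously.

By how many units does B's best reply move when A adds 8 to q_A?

Firm B's profit: π = q_B(158 − 2q_B − q_A) − 19q_B.
∂π/∂q_B = 139 − 4q_B − q_A = 0 ⇒ q_B = 34.75 − 0.25q_A.
The reaction-function slope is −0.25, so an 8-unit rise in q_A moves q_B by −0.25 × 8 = −2. B's best response falls — the actions are strategic substitutes.

-2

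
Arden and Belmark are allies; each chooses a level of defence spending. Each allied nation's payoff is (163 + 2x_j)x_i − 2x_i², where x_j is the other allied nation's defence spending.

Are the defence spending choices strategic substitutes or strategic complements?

Arden's payoff is (163 + 2x_B)x_A − 2x_A².
∂π/∂x_A = 163 + 2x_B − 4x_A = 0, so x_A = 40.75 + 0.5x_B.
The best-response slope dx_A/dx_B = 0.5 > 0: the reaction function is upward-sloping, so the choices are strategic complements.

strategic complements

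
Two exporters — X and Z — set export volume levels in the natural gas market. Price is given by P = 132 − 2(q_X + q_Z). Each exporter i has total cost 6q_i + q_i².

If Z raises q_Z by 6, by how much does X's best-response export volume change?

-2

Exporter X's profit: π = q_X(132 − 2(q_X + q_Z)) − 6q_X − q_X².
∂π/∂q_X = 126 − 6q_X − 2q_Z = 0, so q_X = 21 − (1/3)q_Z.
The reaction-function slope is −1/3, so a 6-unit rise in q_Z moves q_X by −1/3 × 6 = −2. X's best response falls — the actions are strategic substitutes.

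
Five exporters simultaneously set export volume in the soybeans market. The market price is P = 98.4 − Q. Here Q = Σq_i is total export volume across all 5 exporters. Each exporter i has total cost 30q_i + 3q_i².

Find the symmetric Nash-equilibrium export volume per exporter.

A representative exporter's profit is π_i = q_i(98.4 − Q) − 30q_i − 3q_i², with Q = q_i + Σ_{j≠i} q_j.
First-order condition: 68.4 − 8q_i − Σ_{j≠i} q_j = 0.
With identical exporters, set every q_j = q: then 68.4 − 8q − 4q = 0, i.e. q = 68.4/12 = 5.7.

5.7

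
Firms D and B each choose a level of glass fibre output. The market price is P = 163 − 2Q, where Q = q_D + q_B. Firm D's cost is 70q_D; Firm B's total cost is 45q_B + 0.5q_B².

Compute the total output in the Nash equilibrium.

Firm D's profit: π = q_D(163 − 2(q_D + q_B)) − 70q_D.
∂π/∂q_D = 93 − 4q_D − 2q_B = 0, so q_D = 23.25 − 0.5q_B.
For B: ∂π/∂q_B = 118 − 5q_B − 2q_D = 0 ⇒ q_B = 23.6 − 0.4q_D.
Solving the two reaction functions simultaneously: (1 − (−0.5)(−0.4))q_D = 23.25 − 0.5·23.6, so 0.8q_D = 11.45 and q_D = 14.3125.
Then q_B = 23.6 − 0.4·14.3125 = 17.875.
Total output: 14.3125 + 17.875 = 32.1875.

32.1875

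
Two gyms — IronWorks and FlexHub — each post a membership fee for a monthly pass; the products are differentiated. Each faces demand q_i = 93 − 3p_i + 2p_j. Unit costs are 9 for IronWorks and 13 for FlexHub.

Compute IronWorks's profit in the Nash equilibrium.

1419.1875

IronWorks's profit: π = (p_{IronWorks} − 9)(93 − 3p_{IronWorks} + 2p_{FlexHub}).
∂π/∂p_{IronWorks} = 120 − 6p_{IronWorks} + 2p_{FlexHub} = 0 ⇒ p_{IronWorks} = 20 + (1/3)p_{FlexHub}.
Similarly p_{FlexHub} = 22 + (1/3)p_{IronWorks}.
Solving the two reaction functions simultaneously: (1 − (1/3)(1/3))p_{IronWorks} = 20 + (1/3)·22, so (8/9)p_{IronWorks} = 82/3 and p_{IronWorks} = 30.75.
Then p_{FlexHub} = 22 + (1/3)·30.75 = 32.25.
q_{IronWorks} = 93 − 3·30.75 + 2·32.25 = 65.25.
Profit = (30.75 − 9)·65.25 = 1419.1875.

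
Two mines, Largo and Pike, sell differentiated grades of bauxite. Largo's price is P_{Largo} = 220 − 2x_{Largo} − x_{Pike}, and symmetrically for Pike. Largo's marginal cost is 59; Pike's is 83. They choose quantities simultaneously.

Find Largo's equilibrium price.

126.6

Mine Largo's profit: π = x_{Largo}(220 − 2x_{Largo} − x_{Pike}) − 59x_{Largo}.
∂π/∂x_{Largo} = 161 − 4x_{Largo} − x_{Pike} = 0 ⇒ x_{Largo} = 40.25 − 0.25x_{Pike}.
Similarly x_{Pike} = 34.25 − 0.25x_{Largo}.
Plugging x_{Pike} into Largo's best response: x_{Largo} = 40.25 − 0.25(34.25 − 0.25x_{Largo}) ⇒ 0.9375x_{Largo} = 31.6875, so x_{Largo} = 33.8.
Then x_{Pike} = 34.25 − 0.25·33.8 = 25.8.
P_{Largo} = 220 − 2·33.8 − 25.8 = 126.6.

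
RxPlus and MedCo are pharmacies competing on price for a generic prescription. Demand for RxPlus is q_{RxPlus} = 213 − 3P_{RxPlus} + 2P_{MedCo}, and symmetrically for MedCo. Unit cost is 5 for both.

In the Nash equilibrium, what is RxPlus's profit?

8112

RxPlus's profit: π = (P_{RxPlus} − 5)(213 − 3P_{RxPlus} + 2P_{MedCo}).
∂π/∂P_{RxPlus} = 228 − 6P_{RxPlus} + 2P_{MedCo} = 0 ⇒ P_{RxPlus} = 38 + (1/3)P_{MedCo}.
Setting P_{RxPlus} = P_{MedCo} in the reaction function: P_{RxPlus} = 38 + (1/3)P_{RxPlus}, so P_{RxPlus} = 38 / (2/3) = 57.
q_{RxPlus} = 213 − 3·57 + 2·57 = 156.
Profit = (57 − 5)·156 = 8112.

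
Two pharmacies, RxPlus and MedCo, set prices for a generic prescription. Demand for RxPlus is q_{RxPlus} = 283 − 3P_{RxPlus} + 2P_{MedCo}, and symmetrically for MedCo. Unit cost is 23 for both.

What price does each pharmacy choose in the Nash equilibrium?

88

RxPlus's profit: π = (P_{RxPlus} − 23)(283 − 3P_{RxPlus} + 2P_{MedCo}).
∂π/∂P_{RxPlus} = 352 − 6P_{RxPlus} + 2P_{MedCo} = 0 ⇒ P_{RxPlus} = 176/3 + (1/3)P_{MedCo}.
By symmetry P_{MedCo} = P_{RxPlus}; substituting into the reaction function, (2/3)P_{RxPlus} = 176/3 and P_{RxPlus} = 88.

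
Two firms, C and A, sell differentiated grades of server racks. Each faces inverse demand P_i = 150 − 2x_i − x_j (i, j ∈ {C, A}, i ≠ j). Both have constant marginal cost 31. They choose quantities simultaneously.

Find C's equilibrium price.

78.6

Firm C's profit: π = x_C(150 − 2x_C − x_A) − 31x_C.
∂π/∂x_C = 119 − 4x_C − x_A = 0 ⇒ x_C = 29.75 − 0.25x_A.
By symmetry x_A = x_C; substituting into the reaction function, 1.25x_C = 29.75 and x_C = 23.8.
P_C = 150 − 2·23.8 − 23.8 = 78.6.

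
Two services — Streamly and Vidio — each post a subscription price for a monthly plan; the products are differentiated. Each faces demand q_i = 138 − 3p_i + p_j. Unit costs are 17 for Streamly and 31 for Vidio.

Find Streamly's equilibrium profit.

Streamly's profit: π = (p_{Streamly} − 17)(138 − 3p_{Streamly} + p_{Vidio}).
∂π/∂p_{Streamly} = 189 − 6p_{Streamly} + p_{Vidio} = 0 ⇒ p_{Streamly} = 31.5 + (1/6)p_{Vidio}.
Similarly p_{Vidio} = 38.5 + (1/6)p_{Streamly}.
Solving the two reaction functions simultaneously: (1 − (1/6)(1/6))p_{Streamly} = 31.5 + (1/6)·38.5, so (35/36)p_{Streamly} = 455/12 and p_{Streamly} = 39.
Then p_{Vidio} = 38.5 + (1/6)·39 = 45.
q_{Streamly} = 138 − 3·39 + 45 = 66.
Profit = (39 − 17)·66 = 1452.

1452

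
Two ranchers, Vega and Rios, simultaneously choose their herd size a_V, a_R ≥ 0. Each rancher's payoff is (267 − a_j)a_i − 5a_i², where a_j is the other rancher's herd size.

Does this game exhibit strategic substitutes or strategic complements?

strategic substitutes

Vega's payoff is (267 − a_R)a_V − 5a_V².
∂π/∂a_V = 267 − a_R − 10a_V = 0, so a_V = 26.7 − 0.1a_R.
The best-response slope da_V/da_R = −0.1 < 0: the reaction function is downward-sloping, so the choices are strategic substitutes.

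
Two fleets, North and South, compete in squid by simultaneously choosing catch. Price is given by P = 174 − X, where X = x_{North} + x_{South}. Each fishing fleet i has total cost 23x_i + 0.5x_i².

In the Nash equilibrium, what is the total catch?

75.5

Fishing fleet North's profit: π = x_{North}(174 − (x_{North} + x_{South})) − 23x_{North} − 0.5x_{North}².
∂π/∂x_{North} = 151 − 3x_{North} − x_{South} = 0, so x_{North} = 151/3 − (1/3)x_{South}.
The game is symmetric, so in equilibrium x_{South} = x_{North}: the reaction function gives (4/3)x_{North} = 151/3, hence x_{North} = 37.75.
Total catch: 37.75 + 37.75 = 75.5.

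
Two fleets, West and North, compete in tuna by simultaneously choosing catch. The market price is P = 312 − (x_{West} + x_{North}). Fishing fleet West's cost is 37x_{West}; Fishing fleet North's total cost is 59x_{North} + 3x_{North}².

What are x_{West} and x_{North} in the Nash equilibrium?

129.8, 15.4

Fishing fleet West's profit: π = x_{West}(312 − (x_{West} + x_{North})) − 37x_{West}.
∂π/∂x_{West} = 275 − 2x_{West} − x_{North} = 0, so x_{West} = 137.5 − 0.5x_{North}.
For North: ∂π/∂x_{North} = 253 − 8x_{North} − x_{West} = 0 ⇒ x_{North} = 31.625 − 0.125x_{West}.
Substituting the second reaction function into the first: x_{West} = 137.5 − 0.5(31.625 − 0.125x_{West}), which gives 0.9375x_{West} = 121.6875 ⇒ x_{West} = 129.8.
Then x_{North} = 31.625 − 0.125·129.8 = 15.4.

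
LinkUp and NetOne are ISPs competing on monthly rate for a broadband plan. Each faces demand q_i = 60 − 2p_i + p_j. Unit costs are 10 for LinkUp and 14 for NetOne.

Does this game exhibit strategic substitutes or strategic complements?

strategic complements

LinkUp's profit: π = (p_{LinkUp} − 10)(60 − 2p_{LinkUp} + p_{NetOne}).
∂π/∂p_{LinkUp} = 80 − 4p_{LinkUp} + p_{NetOne} = 0 ⇒ p_{LinkUp} = 20 + 0.25p_{NetOne}.
The best-response slope dp_{LinkUp}/dp_{NetOne} = 0.25 > 0: the reaction function is upward-sloping, so the choices are strategic complements.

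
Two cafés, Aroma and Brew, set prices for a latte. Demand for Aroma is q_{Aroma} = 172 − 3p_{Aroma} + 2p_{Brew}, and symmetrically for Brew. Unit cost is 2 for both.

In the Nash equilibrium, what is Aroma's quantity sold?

Aroma's profit: π = (p_{Aroma} − 2)(172 − 3p_{Aroma} + 2p_{Brew}).
∂π/∂p_{Aroma} = 178 − 6p_{Aroma} + 2p_{Brew} = 0 ⇒ p_{Aroma} = 89/3 + (1/3)p_{Brew}.
By symmetry p_{Brew} = p_{Aroma}; substituting into the reaction function, (2/3)p_{Aroma} = 89/3 and p_{Aroma} = 44.5.
q_{Aroma} = 172 − 3·44.5 + 2·44.5 = 127.5.

127.5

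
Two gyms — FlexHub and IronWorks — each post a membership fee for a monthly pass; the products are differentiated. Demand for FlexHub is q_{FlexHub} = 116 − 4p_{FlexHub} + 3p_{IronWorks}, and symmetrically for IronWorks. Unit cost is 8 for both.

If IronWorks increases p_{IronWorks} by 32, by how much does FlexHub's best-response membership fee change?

FlexHub's profit: π = (p_{FlexHub} − 8)(116 − 4p_{FlexHub} + 3p_{IronWorks}).
∂π/∂p_{FlexHub} = 148 − 8p_{FlexHub} + 3p_{IronWorks} = 0 ⇒ p_{FlexHub} = 18.5 + 0.375p_{IronWorks}.
The reaction-function slope is 0.375, so a 32-unit rise in p_{IronWorks} moves p_{FlexHub} by 0.375 × 32 = 12. FlexHub's best response rises — the actions are strategic complements.

12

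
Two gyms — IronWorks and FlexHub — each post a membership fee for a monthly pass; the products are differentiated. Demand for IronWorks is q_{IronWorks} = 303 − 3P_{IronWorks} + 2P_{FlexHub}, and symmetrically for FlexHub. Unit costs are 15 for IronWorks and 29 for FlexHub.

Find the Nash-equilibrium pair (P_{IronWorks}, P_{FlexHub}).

89.625, 94.875

IronWorks's profit: π = (P_{IronWorks} − 15)(303 − 3P_{IronWorks} + 2P_{FlexHub}).
∂π/∂P_{IronWorks} = 348 − 6P_{IronWorks} + 2P_{FlexHub} = 0 ⇒ P_{IronWorks} = 58 + (1/3)P_{FlexHub}.
Similarly P_{FlexHub} = 65 + (1/3)P_{IronWorks}.
Solving the two reaction functions simultaneously: (1 − (1/3)(1/3))P_{IronWorks} = 58 + (1/3)·65, so (8/9)P_{IronWorks} = 239/3 and P_{IronWorks} = 89.625.
Then P_{FlexHub} = 65 + (1/3)·89.625 = 94.875.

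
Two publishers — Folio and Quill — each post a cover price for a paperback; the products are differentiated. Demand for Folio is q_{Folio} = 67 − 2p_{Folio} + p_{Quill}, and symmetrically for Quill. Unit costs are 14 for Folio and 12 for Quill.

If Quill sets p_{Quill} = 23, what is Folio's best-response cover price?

Folio's profit: π = (p_{Folio} − 14)(67 − 2p_{Folio} + p_{Quill}).
∂π/∂p_{Folio} = 95 − 4p_{Folio} + p_{Quill} = 0 ⇒ p_{Folio} = 23.75 + 0.25p_{Quill}.
At p_{Quill} = 23: p_{Folio} = 23.75 + 0.25·23 = 29.5.

29.5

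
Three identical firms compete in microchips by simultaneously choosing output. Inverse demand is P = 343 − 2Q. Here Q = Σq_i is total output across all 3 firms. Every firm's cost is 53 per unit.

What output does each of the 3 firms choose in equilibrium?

36.25

A representative firm's profit is π_i = q_i(343 − 2Q) − 53q_i, with Q = q_i + Σ_{j≠i} q_j.
First-order condition: 290 − 4q_i − 2Σ_{j≠i} q_j = 0.
Imposing symmetry (q_j = q for all j) turns Σ_{j≠i} q_j into 2q, so 290 = 8q and q = 36.25.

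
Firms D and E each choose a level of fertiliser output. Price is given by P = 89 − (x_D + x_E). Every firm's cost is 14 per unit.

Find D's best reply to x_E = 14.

Firm D's profit: π = x_D(89 − (x_D + x_E)) − 14x_D.
∂π/∂x_D = 75 − 2x_D − x_E = 0, so x_D = 37.5 − 0.5x_E.
At x_E = 14: x_D = 37.5 − 0.5·14 = 30.5.

30.5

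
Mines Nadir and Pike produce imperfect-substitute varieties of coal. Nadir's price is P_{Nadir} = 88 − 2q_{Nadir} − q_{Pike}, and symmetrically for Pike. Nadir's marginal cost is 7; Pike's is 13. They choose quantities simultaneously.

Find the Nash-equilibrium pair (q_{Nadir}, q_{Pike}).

16.6, 14.6

Mine Nadir's profit: π = q_{Nadir}(88 − 2q_{Nadir} − q_{Pike}) − 7q_{Nadir}.
∂π/∂q_{Nadir} = 81 − 4q_{Nadir} − q_{Pike} = 0 ⇒ q_{Nadir} = 20.25 − 0.25q_{Pike}.
Similarly q_{Pike} = 18.75 − 0.25q_{Nadir}.
Substituting the second reaction function into the first: q_{Nadir} = 20.25 − 0.25(18.75 − 0.25q_{Nadir}), which gives 0.9375q_{Nadir} = 15.5625 ⇒ q_{Nadir} = 16.6.
Then q_{Pike} = 18.75 − 0.25·16.6 = 14.6.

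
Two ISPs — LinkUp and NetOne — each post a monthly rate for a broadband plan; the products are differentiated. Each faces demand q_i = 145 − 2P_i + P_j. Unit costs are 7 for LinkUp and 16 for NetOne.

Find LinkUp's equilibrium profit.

4455.68

LinkUp's profit: π = (P_{LinkUp} − 7)(145 − 2P_{LinkUp} + P_{NetOne}).
∂π/∂P_{LinkUp} = 159 − 4P_{LinkUp} + P_{NetOne} = 0 ⇒ P_{LinkUp} = 39.75 + 0.25P_{NetOne}.
Similarly P_{NetOne} = 44.25 + 0.25P_{LinkUp}.
Solving the two reaction functions simultaneously: (1 − (0.25)(0.25))P_{LinkUp} = 39.75 + 0.25·44.25, so 0.9375P_{LinkUp} = 50.8125 and P_{LinkUp} = 54.2.
Then P_{NetOne} = 44.25 + 0.25·54.2 = 57.8.
q_{LinkUp} = 145 − 2·54.2 + 57.8 = 94.4.
Profit = (54.2 − 7)·94.4 = 4455.68.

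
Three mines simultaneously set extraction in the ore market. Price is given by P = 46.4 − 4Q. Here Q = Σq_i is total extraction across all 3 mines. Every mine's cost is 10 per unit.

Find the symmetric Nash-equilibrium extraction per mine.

2.275

A representative mine's profit is π_i = q_i(46.4 − 4Q) − 10q_i, with Q = q_i + Σ_{j≠i} q_j.
First-order condition: 36.4 − 8q_i − 4Σ_{j≠i} q_j = 0.
Imposing symmetry (q_j = q for all j) turns Σ_{j≠i} q_j into 2q, so 36.4 = 16q and q = 2.275.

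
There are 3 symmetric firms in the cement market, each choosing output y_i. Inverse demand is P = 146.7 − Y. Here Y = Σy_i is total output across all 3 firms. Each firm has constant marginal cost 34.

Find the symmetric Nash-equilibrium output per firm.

28.175

A representative firm's profit is π_i = y_i(146.7 − Y) − 34y_i, with Y = y_i + Σ_{j≠i} y_j.
First-order condition: 112.7 − 2y_i − Σ_{j≠i} y_j = 0.
In a symmetric equilibrium every firm chooses the same y, so Σ_{j≠i} y_j = 2y. The condition becomes 112.7 − 4y = 0, giving y = 112.7/4 = 28.175.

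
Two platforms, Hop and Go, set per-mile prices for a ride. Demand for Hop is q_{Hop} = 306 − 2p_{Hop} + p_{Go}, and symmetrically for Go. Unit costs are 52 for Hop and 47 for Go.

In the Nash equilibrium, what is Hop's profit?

Hop's profit: π = (p_{Hop} − 52)(306 − 2p_{Hop} + p_{Go}).
∂π/∂p_{Hop} = 410 − 4p_{Hop} + p_{Go} = 0 ⇒ p_{Hop} = 102.5 + 0.25p_{Go}.
Similarly p_{Go} = 100 + 0.25p_{Hop}.
Solving the two reaction functions simultaneously: (1 − (0.25)(0.25))p_{Hop} = 102.5 + 0.25·100, so 0.9375p_{Hop} = 127.5 and p_{Hop} = 136.
Then p_{Go} = 100 + 0.25·136 = 134.
q_{Hop} = 306 − 2·136 + 134 = 168.
Profit = (136 − 52)·168 = 14112.

14112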